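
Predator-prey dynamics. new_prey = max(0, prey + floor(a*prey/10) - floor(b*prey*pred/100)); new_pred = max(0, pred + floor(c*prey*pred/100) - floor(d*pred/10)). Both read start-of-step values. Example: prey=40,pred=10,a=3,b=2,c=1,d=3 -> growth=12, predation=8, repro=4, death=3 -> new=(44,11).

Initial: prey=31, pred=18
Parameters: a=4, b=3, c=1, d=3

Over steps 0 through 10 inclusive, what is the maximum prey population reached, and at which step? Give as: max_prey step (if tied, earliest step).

Step 1: prey: 31+12-16=27; pred: 18+5-5=18
Step 2: prey: 27+10-14=23; pred: 18+4-5=17
Step 3: prey: 23+9-11=21; pred: 17+3-5=15
Step 4: prey: 21+8-9=20; pred: 15+3-4=14
Step 5: prey: 20+8-8=20; pred: 14+2-4=12
Step 6: prey: 20+8-7=21; pred: 12+2-3=11
Step 7: prey: 21+8-6=23; pred: 11+2-3=10
Step 8: prey: 23+9-6=26; pred: 10+2-3=9
Step 9: prey: 26+10-7=29; pred: 9+2-2=9
Step 10: prey: 29+11-7=33; pred: 9+2-2=9
Max prey = 33 at step 10

Answer: 33 10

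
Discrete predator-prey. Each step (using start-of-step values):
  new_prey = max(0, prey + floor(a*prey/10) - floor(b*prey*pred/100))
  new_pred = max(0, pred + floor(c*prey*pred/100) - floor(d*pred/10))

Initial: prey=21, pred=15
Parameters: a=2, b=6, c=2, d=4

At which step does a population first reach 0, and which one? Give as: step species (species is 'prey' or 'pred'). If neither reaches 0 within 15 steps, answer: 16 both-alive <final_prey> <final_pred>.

Step 1: prey: 21+4-18=7; pred: 15+6-6=15
Step 2: prey: 7+1-6=2; pred: 15+2-6=11
Step 3: prey: 2+0-1=1; pred: 11+0-4=7
Step 4: prey: 1+0-0=1; pred: 7+0-2=5
Step 5: prey: 1+0-0=1; pred: 5+0-2=3
Step 6: prey: 1+0-0=1; pred: 3+0-1=2
Step 7: prey: 1+0-0=1; pred: 2+0-0=2
Steps 8-15: state stable at prey=1, pred=2 (no change)
No extinction within 15 steps

Answer: 16 both-alive 1 2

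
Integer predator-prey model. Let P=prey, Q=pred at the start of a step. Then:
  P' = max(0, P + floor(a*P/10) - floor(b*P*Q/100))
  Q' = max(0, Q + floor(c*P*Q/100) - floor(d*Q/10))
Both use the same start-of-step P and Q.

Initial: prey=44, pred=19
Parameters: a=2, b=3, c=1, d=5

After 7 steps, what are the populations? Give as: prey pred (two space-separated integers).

Answer: 16 1

Derivation:
Step 1: prey: 44+8-25=27; pred: 19+8-9=18
Step 2: prey: 27+5-14=18; pred: 18+4-9=13
Step 3: prey: 18+3-7=14; pred: 13+2-6=9
Step 4: prey: 14+2-3=13; pred: 9+1-4=6
Step 5: prey: 13+2-2=13; pred: 6+0-3=3
Step 6: prey: 13+2-1=14; pred: 3+0-1=2
Step 7: prey: 14+2-0=16; pred: 2+0-1=1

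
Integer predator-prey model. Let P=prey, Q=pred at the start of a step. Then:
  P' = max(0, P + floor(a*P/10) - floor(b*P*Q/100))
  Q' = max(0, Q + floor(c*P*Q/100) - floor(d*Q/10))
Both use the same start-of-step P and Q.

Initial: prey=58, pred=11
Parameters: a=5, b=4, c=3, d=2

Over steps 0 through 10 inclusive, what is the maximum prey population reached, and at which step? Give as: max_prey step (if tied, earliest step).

Answer: 62 1

Derivation:
Step 1: prey: 58+29-25=62; pred: 11+19-2=28
Step 2: prey: 62+31-69=24; pred: 28+52-5=75
Step 3: prey: 24+12-72=0; pred: 75+54-15=114
Step 4: prey: 0+0-0=0; pred: 114+0-22=92
Step 5: prey: 0+0-0=0; pred: 92+0-18=74
Step 6: prey: 0+0-0=0; pred: 74+0-14=60
Step 7: prey: 0+0-0=0; pred: 60+0-12=48
Step 8: prey: 0+0-0=0; pred: 48+0-9=39
Step 9: prey: 0+0-0=0; pred: 39+0-7=32
Step 10: prey: 0+0-0=0; pred: 32+0-6=26
Max prey = 62 at step 1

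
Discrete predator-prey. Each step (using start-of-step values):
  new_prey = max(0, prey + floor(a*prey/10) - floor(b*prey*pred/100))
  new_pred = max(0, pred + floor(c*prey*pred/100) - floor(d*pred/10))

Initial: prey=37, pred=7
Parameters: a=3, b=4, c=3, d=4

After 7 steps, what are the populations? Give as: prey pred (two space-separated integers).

Step 1: prey: 37+11-10=38; pred: 7+7-2=12
Step 2: prey: 38+11-18=31; pred: 12+13-4=21
Step 3: prey: 31+9-26=14; pred: 21+19-8=32
Step 4: prey: 14+4-17=1; pred: 32+13-12=33
Step 5: prey: 1+0-1=0; pred: 33+0-13=20
Step 6: prey: 0+0-0=0; pred: 20+0-8=12
Step 7: prey: 0+0-0=0; pred: 12+0-4=8

Answer: 0 8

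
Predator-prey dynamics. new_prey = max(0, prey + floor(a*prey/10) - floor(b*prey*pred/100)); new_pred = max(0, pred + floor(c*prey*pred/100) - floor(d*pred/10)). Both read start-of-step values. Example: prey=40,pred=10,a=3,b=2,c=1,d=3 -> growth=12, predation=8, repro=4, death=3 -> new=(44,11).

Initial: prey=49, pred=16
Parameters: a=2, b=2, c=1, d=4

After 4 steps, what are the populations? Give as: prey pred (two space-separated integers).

Answer: 27 16

Derivation:
Step 1: prey: 49+9-15=43; pred: 16+7-6=17
Step 2: prey: 43+8-14=37; pred: 17+7-6=18
Step 3: prey: 37+7-13=31; pred: 18+6-7=17
Step 4: prey: 31+6-10=27; pred: 17+5-6=16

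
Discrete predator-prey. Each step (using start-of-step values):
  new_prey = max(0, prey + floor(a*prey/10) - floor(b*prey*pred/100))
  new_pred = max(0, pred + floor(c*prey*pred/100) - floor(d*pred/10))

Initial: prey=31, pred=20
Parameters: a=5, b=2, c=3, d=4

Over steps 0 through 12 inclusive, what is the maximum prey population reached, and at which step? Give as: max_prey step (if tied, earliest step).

Answer: 34 1

Derivation:
Step 1: prey: 31+15-12=34; pred: 20+18-8=30
Step 2: prey: 34+17-20=31; pred: 30+30-12=48
Step 3: prey: 31+15-29=17; pred: 48+44-19=73
Step 4: prey: 17+8-24=1; pred: 73+37-29=81
Step 5: prey: 1+0-1=0; pred: 81+2-32=51
Step 6: prey: 0+0-0=0; pred: 51+0-20=31
Step 7: prey: 0+0-0=0; pred: 31+0-12=19
Step 8: prey: 0+0-0=0; pred: 19+0-7=12
Step 9: prey: 0+0-0=0; pred: 12+0-4=8
Step 10: prey: 0+0-0=0; pred: 8+0-3=5
Step 11: prey: 0+0-0=0; pred: 5+0-2=3
Step 12: prey: 0+0-0=0; pred: 3+0-1=2
Max prey = 34 at step 1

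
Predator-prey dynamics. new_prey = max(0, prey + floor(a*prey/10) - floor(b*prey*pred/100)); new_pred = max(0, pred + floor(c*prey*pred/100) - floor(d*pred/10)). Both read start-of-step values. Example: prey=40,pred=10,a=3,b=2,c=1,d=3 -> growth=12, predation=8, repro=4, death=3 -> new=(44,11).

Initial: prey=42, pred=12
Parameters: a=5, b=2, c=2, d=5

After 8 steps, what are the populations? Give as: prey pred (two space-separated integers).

Answer: 0 13

Derivation:
Step 1: prey: 42+21-10=53; pred: 12+10-6=16
Step 2: prey: 53+26-16=63; pred: 16+16-8=24
Step 3: prey: 63+31-30=64; pred: 24+30-12=42
Step 4: prey: 64+32-53=43; pred: 42+53-21=74
Step 5: prey: 43+21-63=1; pred: 74+63-37=100
Step 6: prey: 1+0-2=0; pred: 100+2-50=52
Step 7: prey: 0+0-0=0; pred: 52+0-26=26
Step 8: prey: 0+0-0=0; pred: 26+0-13=13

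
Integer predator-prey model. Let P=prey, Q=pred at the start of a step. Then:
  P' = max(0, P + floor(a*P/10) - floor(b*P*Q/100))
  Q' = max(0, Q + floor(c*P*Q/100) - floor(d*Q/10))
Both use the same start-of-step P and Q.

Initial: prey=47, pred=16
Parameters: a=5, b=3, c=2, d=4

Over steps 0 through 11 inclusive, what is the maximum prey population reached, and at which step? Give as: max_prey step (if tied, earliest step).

Answer: 48 1

Derivation:
Step 1: prey: 47+23-22=48; pred: 16+15-6=25
Step 2: prey: 48+24-36=36; pred: 25+24-10=39
Step 3: prey: 36+18-42=12; pred: 39+28-15=52
Step 4: prey: 12+6-18=0; pred: 52+12-20=44
Step 5: prey: 0+0-0=0; pred: 44+0-17=27
Step 6: prey: 0+0-0=0; pred: 27+0-10=17
Step 7: prey: 0+0-0=0; pred: 17+0-6=11
Step 8: prey: 0+0-0=0; pred: 11+0-4=7
Step 9: prey: 0+0-0=0; pred: 7+0-2=5
Step 10: prey: 0+0-0=0; pred: 5+0-2=3
Step 11: prey: 0+0-0=0; pred: 3+0-1=2
Max prey = 48 at step 1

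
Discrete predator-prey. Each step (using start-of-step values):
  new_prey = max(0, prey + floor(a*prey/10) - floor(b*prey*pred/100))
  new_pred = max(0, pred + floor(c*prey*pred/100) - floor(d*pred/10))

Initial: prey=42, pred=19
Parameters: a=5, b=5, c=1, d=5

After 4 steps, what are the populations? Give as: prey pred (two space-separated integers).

Step 1: prey: 42+21-39=24; pred: 19+7-9=17
Step 2: prey: 24+12-20=16; pred: 17+4-8=13
Step 3: prey: 16+8-10=14; pred: 13+2-6=9
Step 4: prey: 14+7-6=15; pred: 9+1-4=6

Answer: 15 6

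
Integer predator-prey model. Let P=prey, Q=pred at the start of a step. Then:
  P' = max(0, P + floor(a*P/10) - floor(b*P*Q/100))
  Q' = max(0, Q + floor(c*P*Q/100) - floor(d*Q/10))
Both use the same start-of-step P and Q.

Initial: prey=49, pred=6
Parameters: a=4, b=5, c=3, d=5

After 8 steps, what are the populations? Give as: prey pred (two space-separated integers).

Answer: 0 3

Derivation:
Step 1: prey: 49+19-14=54; pred: 6+8-3=11
Step 2: prey: 54+21-29=46; pred: 11+17-5=23
Step 3: prey: 46+18-52=12; pred: 23+31-11=43
Step 4: prey: 12+4-25=0; pred: 43+15-21=37
Step 5: prey: 0+0-0=0; pred: 37+0-18=19
Step 6: prey: 0+0-0=0; pred: 19+0-9=10
Step 7: prey: 0+0-0=0; pred: 10+0-5=5
Step 8: prey: 0+0-0=0; pred: 5+0-2=3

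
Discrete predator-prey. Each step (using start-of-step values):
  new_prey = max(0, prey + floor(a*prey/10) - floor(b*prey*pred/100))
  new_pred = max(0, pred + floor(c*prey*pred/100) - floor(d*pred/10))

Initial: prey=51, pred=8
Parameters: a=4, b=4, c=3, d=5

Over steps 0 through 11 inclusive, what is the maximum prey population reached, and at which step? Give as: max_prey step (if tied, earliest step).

Answer: 55 1

Derivation:
Step 1: prey: 51+20-16=55; pred: 8+12-4=16
Step 2: prey: 55+22-35=42; pred: 16+26-8=34
Step 3: prey: 42+16-57=1; pred: 34+42-17=59
Step 4: prey: 1+0-2=0; pred: 59+1-29=31
Step 5: prey: 0+0-0=0; pred: 31+0-15=16
Step 6: prey: 0+0-0=0; pred: 16+0-8=8
Step 7: prey: 0+0-0=0; pred: 8+0-4=4
Step 8: prey: 0+0-0=0; pred: 4+0-2=2
Step 9: prey: 0+0-0=0; pred: 2+0-1=1
Step 10: prey: 0+0-0=0; pred: 1+0-0=1
Step 11: prey: 0+0-0=0; pred: 1+0-0=1
Max prey = 55 at step 1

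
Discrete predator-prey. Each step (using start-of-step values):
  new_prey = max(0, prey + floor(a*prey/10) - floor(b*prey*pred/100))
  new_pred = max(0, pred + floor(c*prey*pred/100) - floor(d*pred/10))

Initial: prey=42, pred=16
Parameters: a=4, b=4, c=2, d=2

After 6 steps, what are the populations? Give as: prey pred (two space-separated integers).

Step 1: prey: 42+16-26=32; pred: 16+13-3=26
Step 2: prey: 32+12-33=11; pred: 26+16-5=37
Step 3: prey: 11+4-16=0; pred: 37+8-7=38
Step 4: prey: 0+0-0=0; pred: 38+0-7=31
Step 5: prey: 0+0-0=0; pred: 31+0-6=25
Step 6: prey: 0+0-0=0; pred: 25+0-5=20

Answer: 0 20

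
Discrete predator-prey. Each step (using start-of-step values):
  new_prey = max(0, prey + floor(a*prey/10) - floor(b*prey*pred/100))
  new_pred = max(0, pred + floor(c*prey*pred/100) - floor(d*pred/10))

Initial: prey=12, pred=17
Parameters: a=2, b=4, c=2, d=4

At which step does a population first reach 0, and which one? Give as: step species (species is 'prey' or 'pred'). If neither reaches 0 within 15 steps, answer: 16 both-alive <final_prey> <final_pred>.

Step 1: prey: 12+2-8=6; pred: 17+4-6=15
Step 2: prey: 6+1-3=4; pred: 15+1-6=10
Step 3: prey: 4+0-1=3; pred: 10+0-4=6
Step 4: prey: 3+0-0=3; pred: 6+0-2=4
Step 5: prey: 3+0-0=3; pred: 4+0-1=3
Step 6: prey: 3+0-0=3; pred: 3+0-1=2
Step 7: prey: 3+0-0=3; pred: 2+0-0=2
Steps 8-15: state stable at prey=3, pred=2 (no change)
No extinction within 15 steps

Answer: 16 both-alive 3 2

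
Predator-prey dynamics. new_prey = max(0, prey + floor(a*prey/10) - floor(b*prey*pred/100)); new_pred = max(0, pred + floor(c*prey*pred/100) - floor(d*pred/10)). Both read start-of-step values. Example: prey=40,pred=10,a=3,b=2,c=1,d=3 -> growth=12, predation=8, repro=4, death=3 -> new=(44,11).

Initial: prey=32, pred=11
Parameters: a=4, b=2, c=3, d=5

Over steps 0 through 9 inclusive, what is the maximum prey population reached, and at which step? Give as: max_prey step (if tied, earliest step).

Answer: 40 2

Derivation:
Step 1: prey: 32+12-7=37; pred: 11+10-5=16
Step 2: prey: 37+14-11=40; pred: 16+17-8=25
Step 3: prey: 40+16-20=36; pred: 25+30-12=43
Step 4: prey: 36+14-30=20; pred: 43+46-21=68
Step 5: prey: 20+8-27=1; pred: 68+40-34=74
Step 6: prey: 1+0-1=0; pred: 74+2-37=39
Step 7: prey: 0+0-0=0; pred: 39+0-19=20
Step 8: prey: 0+0-0=0; pred: 20+0-10=10
Step 9: prey: 0+0-0=0; pred: 10+0-5=5
Max prey = 40 at step 2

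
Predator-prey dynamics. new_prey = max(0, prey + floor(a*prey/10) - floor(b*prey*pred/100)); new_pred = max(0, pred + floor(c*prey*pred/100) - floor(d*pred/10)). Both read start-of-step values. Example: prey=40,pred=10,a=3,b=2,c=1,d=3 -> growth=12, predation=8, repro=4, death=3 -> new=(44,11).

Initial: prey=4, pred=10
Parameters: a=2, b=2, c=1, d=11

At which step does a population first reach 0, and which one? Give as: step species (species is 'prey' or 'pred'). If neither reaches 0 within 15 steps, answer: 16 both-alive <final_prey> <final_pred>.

Answer: 1 pred

Derivation:
Step 1: prey: 4+0-0=4; pred: 10+0-11=0
First extinction: pred at step 1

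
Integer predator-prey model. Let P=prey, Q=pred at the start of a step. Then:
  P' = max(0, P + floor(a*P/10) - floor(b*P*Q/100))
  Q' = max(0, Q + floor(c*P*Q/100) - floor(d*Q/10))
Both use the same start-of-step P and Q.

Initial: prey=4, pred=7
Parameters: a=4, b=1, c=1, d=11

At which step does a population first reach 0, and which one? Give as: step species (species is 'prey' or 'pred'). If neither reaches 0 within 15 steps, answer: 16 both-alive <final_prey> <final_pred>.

Step 1: prey: 4+1-0=5; pred: 7+0-7=0
First extinction: pred at step 1

Answer: 1 pred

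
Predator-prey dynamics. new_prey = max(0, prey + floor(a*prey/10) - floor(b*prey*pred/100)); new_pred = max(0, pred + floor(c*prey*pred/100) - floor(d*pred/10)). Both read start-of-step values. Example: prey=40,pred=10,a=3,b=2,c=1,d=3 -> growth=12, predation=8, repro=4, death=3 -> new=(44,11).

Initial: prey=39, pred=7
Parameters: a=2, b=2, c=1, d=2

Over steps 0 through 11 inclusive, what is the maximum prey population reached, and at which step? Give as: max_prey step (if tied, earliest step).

Step 1: prey: 39+7-5=41; pred: 7+2-1=8
Step 2: prey: 41+8-6=43; pred: 8+3-1=10
Step 3: prey: 43+8-8=43; pred: 10+4-2=12
Step 4: prey: 43+8-10=41; pred: 12+5-2=15
Step 5: prey: 41+8-12=37; pred: 15+6-3=18
Step 6: prey: 37+7-13=31; pred: 18+6-3=21
Step 7: prey: 31+6-13=24; pred: 21+6-4=23
Step 8: prey: 24+4-11=17; pred: 23+5-4=24
Step 9: prey: 17+3-8=12; pred: 24+4-4=24
Step 10: prey: 12+2-5=9; pred: 24+2-4=22
Step 11: prey: 9+1-3=7; pred: 22+1-4=19
Max prey = 43 at step 2

Answer: 43 2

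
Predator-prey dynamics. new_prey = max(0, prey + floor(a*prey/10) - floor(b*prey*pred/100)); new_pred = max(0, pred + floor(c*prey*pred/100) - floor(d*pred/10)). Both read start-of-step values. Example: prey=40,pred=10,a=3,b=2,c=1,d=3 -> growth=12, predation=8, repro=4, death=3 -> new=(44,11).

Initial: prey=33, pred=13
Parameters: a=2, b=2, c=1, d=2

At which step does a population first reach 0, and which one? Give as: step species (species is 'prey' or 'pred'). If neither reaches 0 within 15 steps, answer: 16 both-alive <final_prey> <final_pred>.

Answer: 16 both-alive 11 8

Derivation:
Step 1: prey: 33+6-8=31; pred: 13+4-2=15
Step 2: prey: 31+6-9=28; pred: 15+4-3=16
Step 3: prey: 28+5-8=25; pred: 16+4-3=17
Step 4: prey: 25+5-8=22; pred: 17+4-3=18
Step 5: prey: 22+4-7=19; pred: 18+3-3=18
Step 6: prey: 19+3-6=16; pred: 18+3-3=18
Step 7: prey: 16+3-5=14; pred: 18+2-3=17
Step 8: prey: 14+2-4=12; pred: 17+2-3=16
Step 9: prey: 12+2-3=11; pred: 16+1-3=14
Step 10: prey: 11+2-3=10; pred: 14+1-2=13
Step 11: prey: 10+2-2=10; pred: 13+1-2=12
Step 12: prey: 10+2-2=10; pred: 12+1-2=11
Step 13: prey: 10+2-2=10; pred: 11+1-2=10
Step 14: prey: 10+2-2=10; pred: 10+1-2=9
Step 15: prey: 10+2-1=11; pred: 9+0-1=8
No extinction within 15 steps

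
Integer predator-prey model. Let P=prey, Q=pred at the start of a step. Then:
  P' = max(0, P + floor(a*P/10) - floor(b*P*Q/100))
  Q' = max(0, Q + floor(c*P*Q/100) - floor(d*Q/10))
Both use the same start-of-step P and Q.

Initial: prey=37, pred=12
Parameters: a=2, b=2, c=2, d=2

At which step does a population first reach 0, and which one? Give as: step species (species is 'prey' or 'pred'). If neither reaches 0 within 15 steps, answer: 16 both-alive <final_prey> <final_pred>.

Answer: 16 both-alive 1 7

Derivation:
Step 1: prey: 37+7-8=36; pred: 12+8-2=18
Step 2: prey: 36+7-12=31; pred: 18+12-3=27
Step 3: prey: 31+6-16=21; pred: 27+16-5=38
Step 4: prey: 21+4-15=10; pred: 38+15-7=46
Step 5: prey: 10+2-9=3; pred: 46+9-9=46
Step 6: prey: 3+0-2=1; pred: 46+2-9=39
Step 7: prey: 1+0-0=1; pred: 39+0-7=32
Step 8: prey: 1+0-0=1; pred: 32+0-6=26
Step 9: prey: 1+0-0=1; pred: 26+0-5=21
Step 10: prey: 1+0-0=1; pred: 21+0-4=17
Step 11: prey: 1+0-0=1; pred: 17+0-3=14
Step 12: prey: 1+0-0=1; pred: 14+0-2=12
Step 13: prey: 1+0-0=1; pred: 12+0-2=10
Step 14: prey: 1+0-0=1; pred: 10+0-2=8
Step 15: prey: 1+0-0=1; pred: 8+0-1=7
No extinction within 15 steps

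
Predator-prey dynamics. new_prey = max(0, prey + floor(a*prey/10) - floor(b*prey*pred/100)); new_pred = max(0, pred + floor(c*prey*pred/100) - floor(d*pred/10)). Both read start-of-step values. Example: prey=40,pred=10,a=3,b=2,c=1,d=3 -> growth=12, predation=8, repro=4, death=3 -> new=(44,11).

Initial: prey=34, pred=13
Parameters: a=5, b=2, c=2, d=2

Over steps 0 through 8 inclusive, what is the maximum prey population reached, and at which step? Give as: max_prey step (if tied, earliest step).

Step 1: prey: 34+17-8=43; pred: 13+8-2=19
Step 2: prey: 43+21-16=48; pred: 19+16-3=32
Step 3: prey: 48+24-30=42; pred: 32+30-6=56
Step 4: prey: 42+21-47=16; pred: 56+47-11=92
Step 5: prey: 16+8-29=0; pred: 92+29-18=103
Step 6: prey: 0+0-0=0; pred: 103+0-20=83
Step 7: prey: 0+0-0=0; pred: 83+0-16=67
Step 8: prey: 0+0-0=0; pred: 67+0-13=54
Max prey = 48 at step 2

Answer: 48 2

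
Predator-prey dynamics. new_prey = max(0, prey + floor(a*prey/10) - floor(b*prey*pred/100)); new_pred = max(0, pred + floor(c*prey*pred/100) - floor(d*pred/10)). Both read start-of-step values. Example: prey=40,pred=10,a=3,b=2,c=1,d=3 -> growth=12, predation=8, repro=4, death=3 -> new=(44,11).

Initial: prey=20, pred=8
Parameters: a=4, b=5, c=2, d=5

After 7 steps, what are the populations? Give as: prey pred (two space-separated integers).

Answer: 40 7

Derivation:
Step 1: prey: 20+8-8=20; pred: 8+3-4=7
Step 2: prey: 20+8-7=21; pred: 7+2-3=6
Step 3: prey: 21+8-6=23; pred: 6+2-3=5
Step 4: prey: 23+9-5=27; pred: 5+2-2=5
Step 5: prey: 27+10-6=31; pred: 5+2-2=5
Step 6: prey: 31+12-7=36; pred: 5+3-2=6
Step 7: prey: 36+14-10=40; pred: 6+4-3=7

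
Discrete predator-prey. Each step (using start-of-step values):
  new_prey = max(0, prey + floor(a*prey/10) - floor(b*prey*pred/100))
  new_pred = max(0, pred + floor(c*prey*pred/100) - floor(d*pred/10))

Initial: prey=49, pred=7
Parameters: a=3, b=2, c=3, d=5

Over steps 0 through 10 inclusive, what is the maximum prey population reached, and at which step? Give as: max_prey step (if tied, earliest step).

Step 1: prey: 49+14-6=57; pred: 7+10-3=14
Step 2: prey: 57+17-15=59; pred: 14+23-7=30
Step 3: prey: 59+17-35=41; pred: 30+53-15=68
Step 4: prey: 41+12-55=0; pred: 68+83-34=117
Step 5: prey: 0+0-0=0; pred: 117+0-58=59
Step 6: prey: 0+0-0=0; pred: 59+0-29=30
Step 7: prey: 0+0-0=0; pred: 30+0-15=15
Step 8: prey: 0+0-0=0; pred: 15+0-7=8
Step 9: prey: 0+0-0=0; pred: 8+0-4=4
Step 10: prey: 0+0-0=0; pred: 4+0-2=2
Max prey = 59 at step 2

Answer: 59 2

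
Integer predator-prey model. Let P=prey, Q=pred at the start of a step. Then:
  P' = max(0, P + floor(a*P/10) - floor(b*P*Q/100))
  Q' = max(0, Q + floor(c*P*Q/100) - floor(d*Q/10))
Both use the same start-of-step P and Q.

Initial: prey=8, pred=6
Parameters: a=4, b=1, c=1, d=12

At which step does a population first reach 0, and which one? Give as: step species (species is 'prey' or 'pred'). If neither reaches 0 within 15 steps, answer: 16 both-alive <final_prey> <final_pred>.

Answer: 1 pred

Derivation:
Step 1: prey: 8+3-0=11; pred: 6+0-7=0
First extinction: pred at step 1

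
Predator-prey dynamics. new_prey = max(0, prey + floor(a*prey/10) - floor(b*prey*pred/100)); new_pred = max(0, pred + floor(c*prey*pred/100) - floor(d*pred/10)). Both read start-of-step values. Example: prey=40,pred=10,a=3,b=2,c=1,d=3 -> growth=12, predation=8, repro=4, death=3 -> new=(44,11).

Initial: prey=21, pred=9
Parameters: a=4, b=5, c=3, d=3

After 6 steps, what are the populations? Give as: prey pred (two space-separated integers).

Answer: 2 13

Derivation:
Step 1: prey: 21+8-9=20; pred: 9+5-2=12
Step 2: prey: 20+8-12=16; pred: 12+7-3=16
Step 3: prey: 16+6-12=10; pred: 16+7-4=19
Step 4: prey: 10+4-9=5; pred: 19+5-5=19
Step 5: prey: 5+2-4=3; pred: 19+2-5=16
Step 6: prey: 3+1-2=2; pred: 16+1-4=13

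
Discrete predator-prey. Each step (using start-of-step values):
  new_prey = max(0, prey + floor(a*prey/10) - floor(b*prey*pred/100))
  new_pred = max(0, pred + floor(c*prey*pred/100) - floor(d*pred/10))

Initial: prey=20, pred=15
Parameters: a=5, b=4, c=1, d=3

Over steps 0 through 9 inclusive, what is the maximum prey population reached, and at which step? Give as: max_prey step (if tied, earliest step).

Step 1: prey: 20+10-12=18; pred: 15+3-4=14
Step 2: prey: 18+9-10=17; pred: 14+2-4=12
Step 3: prey: 17+8-8=17; pred: 12+2-3=11
Step 4: prey: 17+8-7=18; pred: 11+1-3=9
Step 5: prey: 18+9-6=21; pred: 9+1-2=8
Step 6: prey: 21+10-6=25; pred: 8+1-2=7
Step 7: prey: 25+12-7=30; pred: 7+1-2=6
Step 8: prey: 30+15-7=38; pred: 6+1-1=6
Step 9: prey: 38+19-9=48; pred: 6+2-1=7
Max prey = 48 at step 9

Answer: 48 9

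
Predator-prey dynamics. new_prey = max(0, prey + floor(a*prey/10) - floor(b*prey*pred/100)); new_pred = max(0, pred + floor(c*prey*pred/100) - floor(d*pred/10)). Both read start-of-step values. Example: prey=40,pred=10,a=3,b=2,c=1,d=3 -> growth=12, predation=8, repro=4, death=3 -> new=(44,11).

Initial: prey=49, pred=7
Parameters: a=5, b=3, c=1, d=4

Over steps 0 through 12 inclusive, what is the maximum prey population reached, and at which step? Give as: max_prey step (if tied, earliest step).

Step 1: prey: 49+24-10=63; pred: 7+3-2=8
Step 2: prey: 63+31-15=79; pred: 8+5-3=10
Step 3: prey: 79+39-23=95; pred: 10+7-4=13
Step 4: prey: 95+47-37=105; pred: 13+12-5=20
Step 5: prey: 105+52-63=94; pred: 20+21-8=33
Step 6: prey: 94+47-93=48; pred: 33+31-13=51
Step 7: prey: 48+24-73=0; pred: 51+24-20=55
Step 8: prey: 0+0-0=0; pred: 55+0-22=33
Step 9: prey: 0+0-0=0; pred: 33+0-13=20
Step 10: prey: 0+0-0=0; pred: 20+0-8=12
Step 11: prey: 0+0-0=0; pred: 12+0-4=8
Step 12: prey: 0+0-0=0; pred: 8+0-3=5
Max prey = 105 at step 4

Answer: 105 4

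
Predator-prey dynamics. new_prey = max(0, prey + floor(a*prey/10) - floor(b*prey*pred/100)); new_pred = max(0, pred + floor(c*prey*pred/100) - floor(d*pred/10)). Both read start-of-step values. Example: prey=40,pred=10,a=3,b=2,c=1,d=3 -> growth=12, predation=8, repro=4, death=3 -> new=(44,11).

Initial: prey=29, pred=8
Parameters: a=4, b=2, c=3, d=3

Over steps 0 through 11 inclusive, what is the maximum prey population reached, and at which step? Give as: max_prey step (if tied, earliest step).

Answer: 42 2

Derivation:
Step 1: prey: 29+11-4=36; pred: 8+6-2=12
Step 2: prey: 36+14-8=42; pred: 12+12-3=21
Step 3: prey: 42+16-17=41; pred: 21+26-6=41
Step 4: prey: 41+16-33=24; pred: 41+50-12=79
Step 5: prey: 24+9-37=0; pred: 79+56-23=112
Step 6: prey: 0+0-0=0; pred: 112+0-33=79
Step 7: prey: 0+0-0=0; pred: 79+0-23=56
Step 8: prey: 0+0-0=0; pred: 56+0-16=40
Step 9: prey: 0+0-0=0; pred: 40+0-12=28
Step 10: prey: 0+0-0=0; pred: 28+0-8=20
Step 11: prey: 0+0-0=0; pred: 20+0-6=14
Max prey = 42 at step 2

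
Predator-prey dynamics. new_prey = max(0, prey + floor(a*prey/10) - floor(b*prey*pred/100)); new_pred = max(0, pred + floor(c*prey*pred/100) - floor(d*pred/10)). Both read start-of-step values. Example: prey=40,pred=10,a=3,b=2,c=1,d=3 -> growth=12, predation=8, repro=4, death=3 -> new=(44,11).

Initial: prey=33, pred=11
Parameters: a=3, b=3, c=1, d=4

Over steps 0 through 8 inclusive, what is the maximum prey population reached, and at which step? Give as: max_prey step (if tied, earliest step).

Answer: 50 8

Derivation:
Step 1: prey: 33+9-10=32; pred: 11+3-4=10
Step 2: prey: 32+9-9=32; pred: 10+3-4=9
Step 3: prey: 32+9-8=33; pred: 9+2-3=8
Step 4: prey: 33+9-7=35; pred: 8+2-3=7
Step 5: prey: 35+10-7=38; pred: 7+2-2=7
Step 6: prey: 38+11-7=42; pred: 7+2-2=7
Step 7: prey: 42+12-8=46; pred: 7+2-2=7
Step 8: prey: 46+13-9=50; pred: 7+3-2=8
Max prey = 50 at step 8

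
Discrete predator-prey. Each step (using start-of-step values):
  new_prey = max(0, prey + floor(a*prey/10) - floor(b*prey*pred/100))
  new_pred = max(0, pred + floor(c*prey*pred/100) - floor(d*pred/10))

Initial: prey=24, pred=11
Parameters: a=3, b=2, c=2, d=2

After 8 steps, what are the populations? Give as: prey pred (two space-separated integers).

Step 1: prey: 24+7-5=26; pred: 11+5-2=14
Step 2: prey: 26+7-7=26; pred: 14+7-2=19
Step 3: prey: 26+7-9=24; pred: 19+9-3=25
Step 4: prey: 24+7-12=19; pred: 25+12-5=32
Step 5: prey: 19+5-12=12; pred: 32+12-6=38
Step 6: prey: 12+3-9=6; pred: 38+9-7=40
Step 7: prey: 6+1-4=3; pred: 40+4-8=36
Step 8: prey: 3+0-2=1; pred: 36+2-7=31

Answer: 1 31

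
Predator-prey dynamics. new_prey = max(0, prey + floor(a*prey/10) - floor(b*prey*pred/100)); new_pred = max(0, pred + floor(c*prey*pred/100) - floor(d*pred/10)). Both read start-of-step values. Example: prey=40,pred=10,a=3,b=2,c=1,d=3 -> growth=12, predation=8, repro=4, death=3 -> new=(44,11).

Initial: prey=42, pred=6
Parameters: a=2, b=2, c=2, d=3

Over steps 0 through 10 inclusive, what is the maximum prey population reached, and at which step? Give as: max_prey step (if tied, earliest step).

Answer: 45 1

Derivation:
Step 1: prey: 42+8-5=45; pred: 6+5-1=10
Step 2: prey: 45+9-9=45; pred: 10+9-3=16
Step 3: prey: 45+9-14=40; pred: 16+14-4=26
Step 4: prey: 40+8-20=28; pred: 26+20-7=39
Step 5: prey: 28+5-21=12; pred: 39+21-11=49
Step 6: prey: 12+2-11=3; pred: 49+11-14=46
Step 7: prey: 3+0-2=1; pred: 46+2-13=35
Step 8: prey: 1+0-0=1; pred: 35+0-10=25
Step 9: prey: 1+0-0=1; pred: 25+0-7=18
Step 10: prey: 1+0-0=1; pred: 18+0-5=13
Max prey = 45 at step 1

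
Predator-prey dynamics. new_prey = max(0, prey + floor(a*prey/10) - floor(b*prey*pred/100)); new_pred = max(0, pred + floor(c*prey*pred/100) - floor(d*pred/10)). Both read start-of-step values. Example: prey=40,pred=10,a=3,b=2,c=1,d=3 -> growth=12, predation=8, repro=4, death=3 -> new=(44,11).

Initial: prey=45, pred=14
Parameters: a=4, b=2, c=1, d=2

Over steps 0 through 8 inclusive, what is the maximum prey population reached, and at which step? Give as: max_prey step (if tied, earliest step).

Step 1: prey: 45+18-12=51; pred: 14+6-2=18
Step 2: prey: 51+20-18=53; pred: 18+9-3=24
Step 3: prey: 53+21-25=49; pred: 24+12-4=32
Step 4: prey: 49+19-31=37; pred: 32+15-6=41
Step 5: prey: 37+14-30=21; pred: 41+15-8=48
Step 6: prey: 21+8-20=9; pred: 48+10-9=49
Step 7: prey: 9+3-8=4; pred: 49+4-9=44
Step 8: prey: 4+1-3=2; pred: 44+1-8=37
Max prey = 53 at step 2

Answer: 53 2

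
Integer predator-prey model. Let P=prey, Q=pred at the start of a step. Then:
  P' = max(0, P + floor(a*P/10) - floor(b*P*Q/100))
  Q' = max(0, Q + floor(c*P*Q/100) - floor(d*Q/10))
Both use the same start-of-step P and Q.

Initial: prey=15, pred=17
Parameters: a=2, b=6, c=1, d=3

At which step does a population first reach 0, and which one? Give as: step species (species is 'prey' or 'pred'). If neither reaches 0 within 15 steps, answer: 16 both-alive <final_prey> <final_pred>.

Step 1: prey: 15+3-15=3; pred: 17+2-5=14
Step 2: prey: 3+0-2=1; pred: 14+0-4=10
Step 3: prey: 1+0-0=1; pred: 10+0-3=7
Step 4: prey: 1+0-0=1; pred: 7+0-2=5
Step 5: prey: 1+0-0=1; pred: 5+0-1=4
Step 6: prey: 1+0-0=1; pred: 4+0-1=3
Step 7: prey: 1+0-0=1; pred: 3+0-0=3
Steps 8-15: state stable at prey=1, pred=3 (no change)
No extinction within 15 steps

Answer: 16 both-alive 1 3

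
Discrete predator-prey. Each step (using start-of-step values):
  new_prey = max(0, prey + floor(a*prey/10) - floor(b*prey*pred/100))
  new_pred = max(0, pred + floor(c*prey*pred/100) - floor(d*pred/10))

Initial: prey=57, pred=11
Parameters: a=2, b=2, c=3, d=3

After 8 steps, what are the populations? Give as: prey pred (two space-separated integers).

Answer: 0 20

Derivation:
Step 1: prey: 57+11-12=56; pred: 11+18-3=26
Step 2: prey: 56+11-29=38; pred: 26+43-7=62
Step 3: prey: 38+7-47=0; pred: 62+70-18=114
Step 4: prey: 0+0-0=0; pred: 114+0-34=80
Step 5: prey: 0+0-0=0; pred: 80+0-24=56
Step 6: prey: 0+0-0=0; pred: 56+0-16=40
Step 7: prey: 0+0-0=0; pred: 40+0-12=28
Step 8: prey: 0+0-0=0; pred: 28+0-8=20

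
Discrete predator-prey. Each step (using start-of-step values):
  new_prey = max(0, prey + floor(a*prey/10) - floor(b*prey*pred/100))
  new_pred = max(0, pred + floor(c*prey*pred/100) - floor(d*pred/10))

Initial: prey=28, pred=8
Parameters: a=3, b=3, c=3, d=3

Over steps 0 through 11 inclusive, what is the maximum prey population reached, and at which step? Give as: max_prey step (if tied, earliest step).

Answer: 30 1

Derivation:
Step 1: prey: 28+8-6=30; pred: 8+6-2=12
Step 2: prey: 30+9-10=29; pred: 12+10-3=19
Step 3: prey: 29+8-16=21; pred: 19+16-5=30
Step 4: prey: 21+6-18=9; pred: 30+18-9=39
Step 5: prey: 9+2-10=1; pred: 39+10-11=38
Step 6: prey: 1+0-1=0; pred: 38+1-11=28
Step 7: prey: 0+0-0=0; pred: 28+0-8=20
Step 8: prey: 0+0-0=0; pred: 20+0-6=14
Step 9: prey: 0+0-0=0; pred: 14+0-4=10
Step 10: prey: 0+0-0=0; pred: 10+0-3=7
Step 11: prey: 0+0-0=0; pred: 7+0-2=5
Max prey = 30 at step 1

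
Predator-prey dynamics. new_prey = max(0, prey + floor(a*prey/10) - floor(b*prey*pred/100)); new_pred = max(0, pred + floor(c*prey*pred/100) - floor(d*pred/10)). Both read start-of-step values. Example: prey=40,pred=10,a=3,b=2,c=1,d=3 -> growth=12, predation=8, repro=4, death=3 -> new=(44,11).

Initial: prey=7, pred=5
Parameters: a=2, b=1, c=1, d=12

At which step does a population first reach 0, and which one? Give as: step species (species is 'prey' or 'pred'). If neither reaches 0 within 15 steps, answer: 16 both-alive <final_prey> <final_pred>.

Step 1: prey: 7+1-0=8; pred: 5+0-6=0
First extinction: pred at step 1

Answer: 1 pred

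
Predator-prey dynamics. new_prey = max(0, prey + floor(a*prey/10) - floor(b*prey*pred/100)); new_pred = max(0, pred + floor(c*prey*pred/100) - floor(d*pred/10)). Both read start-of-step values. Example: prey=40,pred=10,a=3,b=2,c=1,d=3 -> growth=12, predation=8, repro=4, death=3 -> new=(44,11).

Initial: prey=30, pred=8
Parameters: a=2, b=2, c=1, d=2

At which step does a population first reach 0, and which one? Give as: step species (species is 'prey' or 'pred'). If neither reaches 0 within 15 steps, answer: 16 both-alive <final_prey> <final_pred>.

Step 1: prey: 30+6-4=32; pred: 8+2-1=9
Step 2: prey: 32+6-5=33; pred: 9+2-1=10
Step 3: prey: 33+6-6=33; pred: 10+3-2=11
Step 4: prey: 33+6-7=32; pred: 11+3-2=12
Step 5: prey: 32+6-7=31; pred: 12+3-2=13
Step 6: prey: 31+6-8=29; pred: 13+4-2=15
Step 7: prey: 29+5-8=26; pred: 15+4-3=16
Step 8: prey: 26+5-8=23; pred: 16+4-3=17
Step 9: prey: 23+4-7=20; pred: 17+3-3=17
Step 10: prey: 20+4-6=18; pred: 17+3-3=17
Step 11: prey: 18+3-6=15; pred: 17+3-3=17
Step 12: prey: 15+3-5=13; pred: 17+2-3=16
Step 13: prey: 13+2-4=11; pred: 16+2-3=15
Step 14: prey: 11+2-3=10; pred: 15+1-3=13
Step 15: prey: 10+2-2=10; pred: 13+1-2=12
No extinction within 15 steps

Answer: 16 both-alive 10 12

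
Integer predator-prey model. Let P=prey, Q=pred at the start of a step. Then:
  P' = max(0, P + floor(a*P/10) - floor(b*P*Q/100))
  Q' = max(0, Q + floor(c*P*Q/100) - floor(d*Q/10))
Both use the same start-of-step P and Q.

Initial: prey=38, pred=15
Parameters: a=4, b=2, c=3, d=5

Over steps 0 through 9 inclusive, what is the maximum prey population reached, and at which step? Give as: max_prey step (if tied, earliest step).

Answer: 42 1

Derivation:
Step 1: prey: 38+15-11=42; pred: 15+17-7=25
Step 2: prey: 42+16-21=37; pred: 25+31-12=44
Step 3: prey: 37+14-32=19; pred: 44+48-22=70
Step 4: prey: 19+7-26=0; pred: 70+39-35=74
Step 5: prey: 0+0-0=0; pred: 74+0-37=37
Step 6: prey: 0+0-0=0; pred: 37+0-18=19
Step 7: prey: 0+0-0=0; pred: 19+0-9=10
Step 8: prey: 0+0-0=0; pred: 10+0-5=5
Step 9: prey: 0+0-0=0; pred: 5+0-2=3
Max prey = 42 at step 1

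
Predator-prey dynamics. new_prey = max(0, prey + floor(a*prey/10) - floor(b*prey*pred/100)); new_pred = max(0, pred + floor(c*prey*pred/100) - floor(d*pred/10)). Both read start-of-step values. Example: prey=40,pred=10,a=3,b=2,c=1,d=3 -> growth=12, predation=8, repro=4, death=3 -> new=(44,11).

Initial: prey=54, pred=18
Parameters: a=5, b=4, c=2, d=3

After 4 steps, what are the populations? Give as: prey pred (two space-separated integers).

Answer: 0 31

Derivation:
Step 1: prey: 54+27-38=43; pred: 18+19-5=32
Step 2: prey: 43+21-55=9; pred: 32+27-9=50
Step 3: prey: 9+4-18=0; pred: 50+9-15=44
Step 4: prey: 0+0-0=0; pred: 44+0-13=31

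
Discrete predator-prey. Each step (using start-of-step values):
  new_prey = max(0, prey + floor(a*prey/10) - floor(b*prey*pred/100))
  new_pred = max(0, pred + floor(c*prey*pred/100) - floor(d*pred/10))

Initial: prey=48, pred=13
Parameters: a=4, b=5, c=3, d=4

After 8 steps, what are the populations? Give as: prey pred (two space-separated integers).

Step 1: prey: 48+19-31=36; pred: 13+18-5=26
Step 2: prey: 36+14-46=4; pred: 26+28-10=44
Step 3: prey: 4+1-8=0; pred: 44+5-17=32
Step 4: prey: 0+0-0=0; pred: 32+0-12=20
Step 5: prey: 0+0-0=0; pred: 20+0-8=12
Step 6: prey: 0+0-0=0; pred: 12+0-4=8
Step 7: prey: 0+0-0=0; pred: 8+0-3=5
Step 8: prey: 0+0-0=0; pred: 5+0-2=3

Answer: 0 3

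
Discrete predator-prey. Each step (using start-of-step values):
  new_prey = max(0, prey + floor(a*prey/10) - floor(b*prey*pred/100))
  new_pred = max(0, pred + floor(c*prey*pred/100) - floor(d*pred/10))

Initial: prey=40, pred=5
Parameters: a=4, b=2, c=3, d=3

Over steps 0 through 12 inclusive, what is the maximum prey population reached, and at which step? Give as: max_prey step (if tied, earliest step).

Answer: 62 2

Derivation:
Step 1: prey: 40+16-4=52; pred: 5+6-1=10
Step 2: prey: 52+20-10=62; pred: 10+15-3=22
Step 3: prey: 62+24-27=59; pred: 22+40-6=56
Step 4: prey: 59+23-66=16; pred: 56+99-16=139
Step 5: prey: 16+6-44=0; pred: 139+66-41=164
Step 6: prey: 0+0-0=0; pred: 164+0-49=115
Step 7: prey: 0+0-0=0; pred: 115+0-34=81
Step 8: prey: 0+0-0=0; pred: 81+0-24=57
Step 9: prey: 0+0-0=0; pred: 57+0-17=40
Step 10: prey: 0+0-0=0; pred: 40+0-12=28
Step 11: prey: 0+0-0=0; pred: 28+0-8=20
Step 12: prey: 0+0-0=0; pred: 20+0-6=14
Max prey = 62 at step 2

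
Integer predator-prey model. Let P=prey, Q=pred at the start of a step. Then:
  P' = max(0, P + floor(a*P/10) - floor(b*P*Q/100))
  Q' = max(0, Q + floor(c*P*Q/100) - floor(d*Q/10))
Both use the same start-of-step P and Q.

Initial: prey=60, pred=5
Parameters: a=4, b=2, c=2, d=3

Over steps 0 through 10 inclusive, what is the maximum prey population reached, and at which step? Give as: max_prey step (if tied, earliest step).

Answer: 94 2

Derivation:
Step 1: prey: 60+24-6=78; pred: 5+6-1=10
Step 2: prey: 78+31-15=94; pred: 10+15-3=22
Step 3: prey: 94+37-41=90; pred: 22+41-6=57
Step 4: prey: 90+36-102=24; pred: 57+102-17=142
Step 5: prey: 24+9-68=0; pred: 142+68-42=168
Step 6: prey: 0+0-0=0; pred: 168+0-50=118
Step 7: prey: 0+0-0=0; pred: 118+0-35=83
Step 8: prey: 0+0-0=0; pred: 83+0-24=59
Step 9: prey: 0+0-0=0; pred: 59+0-17=42
Step 10: prey: 0+0-0=0; pred: 42+0-12=30
Max prey = 94 at step 2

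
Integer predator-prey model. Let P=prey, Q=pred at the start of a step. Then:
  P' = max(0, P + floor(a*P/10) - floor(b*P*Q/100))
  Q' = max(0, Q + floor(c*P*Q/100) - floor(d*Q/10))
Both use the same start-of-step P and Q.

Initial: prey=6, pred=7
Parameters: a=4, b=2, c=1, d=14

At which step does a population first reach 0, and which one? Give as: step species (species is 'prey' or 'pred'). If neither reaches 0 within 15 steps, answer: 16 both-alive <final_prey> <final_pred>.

Step 1: prey: 6+2-0=8; pred: 7+0-9=0
First extinction: pred at step 1

Answer: 1 pred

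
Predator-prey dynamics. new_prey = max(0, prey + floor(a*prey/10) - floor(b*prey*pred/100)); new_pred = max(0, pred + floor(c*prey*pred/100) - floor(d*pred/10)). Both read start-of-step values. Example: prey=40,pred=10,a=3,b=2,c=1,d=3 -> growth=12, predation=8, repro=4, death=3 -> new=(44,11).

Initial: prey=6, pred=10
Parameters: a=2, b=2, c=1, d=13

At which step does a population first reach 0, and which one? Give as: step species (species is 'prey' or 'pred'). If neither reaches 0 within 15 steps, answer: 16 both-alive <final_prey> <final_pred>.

Step 1: prey: 6+1-1=6; pred: 10+0-13=0
First extinction: pred at step 1

Answer: 1 pred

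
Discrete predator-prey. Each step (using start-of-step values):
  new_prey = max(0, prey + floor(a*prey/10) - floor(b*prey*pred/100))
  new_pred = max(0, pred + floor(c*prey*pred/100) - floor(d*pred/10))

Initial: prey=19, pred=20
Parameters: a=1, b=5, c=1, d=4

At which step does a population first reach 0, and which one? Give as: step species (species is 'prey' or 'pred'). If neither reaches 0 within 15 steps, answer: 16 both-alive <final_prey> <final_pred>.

Answer: 16 both-alive 1 2

Derivation:
Step 1: prey: 19+1-19=1; pred: 20+3-8=15
Step 2: prey: 1+0-0=1; pred: 15+0-6=9
Step 3: prey: 1+0-0=1; pred: 9+0-3=6
Step 4: prey: 1+0-0=1; pred: 6+0-2=4
Step 5: prey: 1+0-0=1; pred: 4+0-1=3
Step 6: prey: 1+0-0=1; pred: 3+0-1=2
Step 7: prey: 1+0-0=1; pred: 2+0-0=2
Steps 8-15: state stable at prey=1, pred=2 (no change)
No extinction within 15 steps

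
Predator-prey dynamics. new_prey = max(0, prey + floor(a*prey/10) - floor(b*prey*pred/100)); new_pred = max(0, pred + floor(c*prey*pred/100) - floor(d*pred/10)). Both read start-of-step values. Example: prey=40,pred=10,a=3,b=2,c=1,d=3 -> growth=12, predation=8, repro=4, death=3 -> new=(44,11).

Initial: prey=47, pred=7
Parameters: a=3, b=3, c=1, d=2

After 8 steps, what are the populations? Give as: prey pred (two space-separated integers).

Step 1: prey: 47+14-9=52; pred: 7+3-1=9
Step 2: prey: 52+15-14=53; pred: 9+4-1=12
Step 3: prey: 53+15-19=49; pred: 12+6-2=16
Step 4: prey: 49+14-23=40; pred: 16+7-3=20
Step 5: prey: 40+12-24=28; pred: 20+8-4=24
Step 6: prey: 28+8-20=16; pred: 24+6-4=26
Step 7: prey: 16+4-12=8; pred: 26+4-5=25
Step 8: prey: 8+2-6=4; pred: 25+2-5=22

Answer: 4 22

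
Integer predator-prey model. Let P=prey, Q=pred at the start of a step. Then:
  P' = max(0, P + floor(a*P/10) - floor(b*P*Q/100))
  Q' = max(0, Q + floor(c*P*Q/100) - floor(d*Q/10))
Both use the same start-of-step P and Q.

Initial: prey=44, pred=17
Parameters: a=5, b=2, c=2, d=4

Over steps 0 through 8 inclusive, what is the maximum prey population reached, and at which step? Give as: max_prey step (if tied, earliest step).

Step 1: prey: 44+22-14=52; pred: 17+14-6=25
Step 2: prey: 52+26-26=52; pred: 25+26-10=41
Step 3: prey: 52+26-42=36; pred: 41+42-16=67
Step 4: prey: 36+18-48=6; pred: 67+48-26=89
Step 5: prey: 6+3-10=0; pred: 89+10-35=64
Step 6: prey: 0+0-0=0; pred: 64+0-25=39
Step 7: prey: 0+0-0=0; pred: 39+0-15=24
Step 8: prey: 0+0-0=0; pred: 24+0-9=15
Max prey = 52 at step 1

Answer: 52 1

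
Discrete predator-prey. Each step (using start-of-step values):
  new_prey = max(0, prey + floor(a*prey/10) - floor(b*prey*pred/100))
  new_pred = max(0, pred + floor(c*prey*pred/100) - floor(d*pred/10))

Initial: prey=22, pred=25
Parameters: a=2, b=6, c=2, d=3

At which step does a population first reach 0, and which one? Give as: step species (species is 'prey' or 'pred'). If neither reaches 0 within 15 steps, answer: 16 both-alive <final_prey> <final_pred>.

Step 1: prey: 22+4-33=0; pred: 25+11-7=29
First extinction: prey at step 1

Answer: 1 prey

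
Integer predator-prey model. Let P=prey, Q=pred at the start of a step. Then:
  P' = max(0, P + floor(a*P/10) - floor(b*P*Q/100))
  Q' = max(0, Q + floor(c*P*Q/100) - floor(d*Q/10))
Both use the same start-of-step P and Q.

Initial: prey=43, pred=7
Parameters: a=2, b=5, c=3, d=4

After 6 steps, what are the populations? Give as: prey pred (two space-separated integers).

Step 1: prey: 43+8-15=36; pred: 7+9-2=14
Step 2: prey: 36+7-25=18; pred: 14+15-5=24
Step 3: prey: 18+3-21=0; pred: 24+12-9=27
Step 4: prey: 0+0-0=0; pred: 27+0-10=17
Step 5: prey: 0+0-0=0; pred: 17+0-6=11
Step 6: prey: 0+0-0=0; pred: 11+0-4=7

Answer: 0 7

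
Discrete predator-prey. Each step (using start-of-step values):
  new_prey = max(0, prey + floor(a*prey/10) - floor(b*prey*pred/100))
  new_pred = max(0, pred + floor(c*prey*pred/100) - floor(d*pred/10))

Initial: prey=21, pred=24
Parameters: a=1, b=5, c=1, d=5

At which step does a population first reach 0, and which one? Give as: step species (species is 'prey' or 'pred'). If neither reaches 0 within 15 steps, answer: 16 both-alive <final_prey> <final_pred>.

Answer: 1 prey

Derivation:
Step 1: prey: 21+2-25=0; pred: 24+5-12=17
First extinction: prey at step 1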